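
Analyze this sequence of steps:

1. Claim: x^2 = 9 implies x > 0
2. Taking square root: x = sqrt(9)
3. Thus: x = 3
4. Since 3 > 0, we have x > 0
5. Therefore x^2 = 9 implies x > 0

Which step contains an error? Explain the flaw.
Step 2: Taking square root: x = sqrt(9)

Step 2 takes the square root and assumes the positive root only. The equation x^2 = 9 actually has two solutions: x = 3 and x = -3. The proof silently assumes x > 0 without justification, then uses this assumption to conclude x > 0, which is circular. The counterexample x = -3 shows the claim is false.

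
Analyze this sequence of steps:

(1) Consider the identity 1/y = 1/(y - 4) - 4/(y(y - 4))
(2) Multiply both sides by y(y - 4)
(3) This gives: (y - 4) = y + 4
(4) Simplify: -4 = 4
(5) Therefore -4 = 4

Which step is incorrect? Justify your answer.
Step 3: This gives: (y - 4) = y + 4

Step 3 makes a sign error when clearing denominators. Multiplying -4/(y(y - 4)) by y(y - 4) gives -4, not +4. The correct result is (y - 4) = y - 4, which is trivially true, not (y - 4) = y + 4. (Step 1 is a valid identity: 1/(y - 4) - 4/(y(y - 4)) = (y - 4)/(y(y - 4)) = 1/y.)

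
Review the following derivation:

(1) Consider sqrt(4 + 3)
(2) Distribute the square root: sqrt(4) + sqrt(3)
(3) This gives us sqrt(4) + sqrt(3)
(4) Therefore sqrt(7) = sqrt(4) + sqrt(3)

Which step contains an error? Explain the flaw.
Step 2: Distribute the square root: sqrt(4) + sqrt(3)

Step 2 incorrectly 'distributes' the square root over addition. The square root function does not distribute: sqrt(a + b) ≠ sqrt(a) + sqrt(b). In fact, sqrt(4 + 3) = sqrt(7) ≈ 2.6458, while sqrt(4) + sqrt(3) ≈ 3.7321.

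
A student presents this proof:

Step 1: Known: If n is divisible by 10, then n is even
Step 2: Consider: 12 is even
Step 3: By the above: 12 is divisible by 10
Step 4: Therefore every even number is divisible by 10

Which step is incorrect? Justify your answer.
Step 3: By the above: 12 is divisible by 10

Step 3 commits the fallacy of affirming the consequent. The known fact 'divisible by 10 → even' does NOT imply 'even → divisible by 10'. That would be the converse, which is false. For example, 12 is even but 12 ÷ 10 = 1.20, which is not an integer.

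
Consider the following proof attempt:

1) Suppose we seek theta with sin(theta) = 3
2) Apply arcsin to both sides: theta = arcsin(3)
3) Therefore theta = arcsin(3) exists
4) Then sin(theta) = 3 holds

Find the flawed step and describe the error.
Step 2: Apply arcsin to both sides: theta = arcsin(3)

Step 2 applies arcsin to 3. However, arcsin(x) is only defined for x in [-1, 1] because sin(theta) can only produce values in that range. Since |3| > 1, arcsin(3) is undefined. There is no angle whose sine equals 3.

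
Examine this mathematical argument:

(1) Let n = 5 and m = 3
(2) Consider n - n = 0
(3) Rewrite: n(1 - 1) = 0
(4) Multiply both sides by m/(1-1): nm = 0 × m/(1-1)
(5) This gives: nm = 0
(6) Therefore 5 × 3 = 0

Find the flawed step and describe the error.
Step 4: Multiply both sides by m/(1-1): nm = 0 × m/(1-1)

Step 4 multiplies both sides by m/(1-1). However, 1-1 = 0, so this is multiplication by m/0, which is undefined. We cannot multiply by an undefined expression.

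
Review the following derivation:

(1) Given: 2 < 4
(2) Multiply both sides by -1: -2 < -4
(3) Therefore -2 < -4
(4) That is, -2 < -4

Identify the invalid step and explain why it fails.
Step 2: Multiply both sides by -1: -2 < -4

Step 2 multiplies both sides by -1 but fails to reverse the inequality sign. When multiplying (or dividing) an inequality by a negative number, the direction must be reversed. Since 2 < 4, we should get -2 > -4, i.e., -2 > -4.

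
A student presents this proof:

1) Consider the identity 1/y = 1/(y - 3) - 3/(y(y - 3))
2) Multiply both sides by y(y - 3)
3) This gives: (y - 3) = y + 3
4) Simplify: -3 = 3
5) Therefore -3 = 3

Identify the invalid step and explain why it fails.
Step 3: This gives: (y - 3) = y + 3

Step 3 makes a sign error when clearing denominators. Multiplying -3/(y(y - 3)) by y(y - 3) gives -3, not +3. The correct result is (y - 3) = y - 3, which is trivially true, not (y - 3) = y + 3. (Step 1 is a valid identity: 1/(y - 3) - 3/(y(y - 3)) = (y - 3)/(y(y - 3)) = 1/y.)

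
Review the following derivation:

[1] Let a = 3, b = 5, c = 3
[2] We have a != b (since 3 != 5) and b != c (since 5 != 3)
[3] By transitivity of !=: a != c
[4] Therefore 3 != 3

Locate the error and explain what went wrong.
Step 3: By transitivity of !=: a != c

Step 3 incorrectly applies transitivity to the '!=' relation. Transitivity states: if a R b and b R c, then a R c. However, '!=' is not transitive. Counterexample: 3 != 5 and 5 != 3, but 3 = 3 (both equal 3). Transitivity holds for relations like <, <=, =, but not for !=.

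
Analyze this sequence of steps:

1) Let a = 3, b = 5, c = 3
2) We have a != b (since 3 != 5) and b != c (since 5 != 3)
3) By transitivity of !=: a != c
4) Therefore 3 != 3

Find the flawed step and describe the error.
Step 3: By transitivity of !=: a != c

Step 3 incorrectly applies transitivity to the '!=' relation. Transitivity states: if a R b and b R c, then a R c. However, '!=' is not transitive. Counterexample: 3 != 5 and 5 != 3, but 3 = 3 (both equal 3). Transitivity holds for relations like <, <=, =, but not for !=.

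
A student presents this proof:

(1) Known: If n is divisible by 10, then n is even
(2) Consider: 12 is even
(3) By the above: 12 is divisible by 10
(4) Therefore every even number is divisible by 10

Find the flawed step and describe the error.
Step 3: By the above: 12 is divisible by 10

Step 3 commits the fallacy of affirming the consequent. The known fact 'divisible by 10 → even' does NOT imply 'even → divisible by 10'. That would be the converse, which is false. For example, 12 is even but 12 ÷ 10 = 1.20, which is not an integer.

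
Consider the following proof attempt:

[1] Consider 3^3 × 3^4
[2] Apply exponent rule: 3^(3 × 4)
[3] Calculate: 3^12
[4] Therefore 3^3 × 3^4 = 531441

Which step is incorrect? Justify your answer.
Step 2: Apply exponent rule: 3^(3 × 4)

Step 2 incorrectly states that a^b × a^c = a^(b×c). The correct rule is a^b × a^c = a^(b+c). The actual value is 3^3 × 3^4 = 3^7 = 2187, not 3^12 = 531441.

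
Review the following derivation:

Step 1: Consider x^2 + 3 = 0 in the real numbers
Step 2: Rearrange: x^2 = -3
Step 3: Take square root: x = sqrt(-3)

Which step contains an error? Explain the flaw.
Step 3: Take square root: x = sqrt(-3)

Step 3 takes the square root of -3, which is negative. In the real number system, the square root of a negative number is undefined. The equation x^2 + 3 = 0 has no real solutions. Square roots of negative numbers only exist in the complex numbers.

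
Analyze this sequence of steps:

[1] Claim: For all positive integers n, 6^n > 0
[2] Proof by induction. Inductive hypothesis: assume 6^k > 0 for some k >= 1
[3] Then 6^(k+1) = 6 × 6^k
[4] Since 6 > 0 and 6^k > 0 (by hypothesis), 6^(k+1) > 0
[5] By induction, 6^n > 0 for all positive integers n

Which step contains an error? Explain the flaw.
Step 5: By induction, 6^n > 0 for all positive integers n

Step 5 concludes the proof by induction, but no base case was ever established. A valid induction proof requires: (1) a base case proving 6^1 > 0, and (2) an inductive step showing IF 6^k > 0 THEN 6^(k+1) > 0. Steps 2-4 correctly establish the inductive step, but without the base case the conclusion in step 5 does not follow.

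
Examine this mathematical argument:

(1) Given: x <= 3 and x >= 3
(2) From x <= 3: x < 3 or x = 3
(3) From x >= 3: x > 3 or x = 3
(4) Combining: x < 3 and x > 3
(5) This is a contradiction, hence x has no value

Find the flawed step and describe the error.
Step 4: Combining: x < 3 and x > 3

Step 4 incorrectly combines the conditions. From x <= 3 and x >= 3, the intersection is x = 3. The error treats the 'or' cases as 'and' requirements. The correct conclusion is that x = 3 is the unique solution, not that no solution exists.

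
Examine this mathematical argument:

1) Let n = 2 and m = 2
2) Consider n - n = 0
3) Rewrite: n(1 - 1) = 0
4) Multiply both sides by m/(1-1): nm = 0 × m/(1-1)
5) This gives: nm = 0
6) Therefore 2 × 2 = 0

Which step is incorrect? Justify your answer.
Step 4: Multiply both sides by m/(1-1): nm = 0 × m/(1-1)

Step 4 multiplies both sides by m/(1-1). However, 1-1 = 0, so this is multiplication by m/0, which is undefined. We cannot multiply by an undefined expression.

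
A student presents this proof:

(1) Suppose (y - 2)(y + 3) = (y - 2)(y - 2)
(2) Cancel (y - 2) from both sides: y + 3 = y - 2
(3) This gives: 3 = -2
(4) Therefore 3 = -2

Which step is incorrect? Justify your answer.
Step 2: Cancel (y - 2) from both sides: y + 3 = y - 2

Step 2 cancels (y - 2) from both sides. This is only valid if (y - 2) ≠ 0, i.e., y ≠ 2. When y = 2, both sides equal zero regardless of the other factors. The correct approach requires considering y = 2 as a separate case.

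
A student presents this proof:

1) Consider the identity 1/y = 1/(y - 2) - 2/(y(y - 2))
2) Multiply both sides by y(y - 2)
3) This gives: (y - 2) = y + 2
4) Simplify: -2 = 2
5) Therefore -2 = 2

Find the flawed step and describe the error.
Step 3: This gives: (y - 2) = y + 2

Step 3 makes a sign error when clearing denominators. Multiplying -2/(y(y - 2)) by y(y - 2) gives -2, not +2. The correct result is (y - 2) = y - 2, which is trivially true, not (y - 2) = y + 2. (Step 1 is a valid identity: 1/(y - 2) - 2/(y(y - 2)) = (y - 2)/(y(y - 2)) = 1/y.)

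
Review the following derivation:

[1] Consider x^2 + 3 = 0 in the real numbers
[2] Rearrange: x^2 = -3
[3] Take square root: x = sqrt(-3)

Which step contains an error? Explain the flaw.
Step 3: Take square root: x = sqrt(-3)

Step 3 takes the square root of -3, which is negative. In the real number system, the square root of a negative number is undefined. The equation x^2 + 3 = 0 has no real solutions. Square roots of negative numbers only exist in the complex numbers.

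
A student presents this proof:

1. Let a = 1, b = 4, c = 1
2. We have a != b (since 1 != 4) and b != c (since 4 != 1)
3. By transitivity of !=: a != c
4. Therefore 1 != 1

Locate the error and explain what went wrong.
Step 3: By transitivity of !=: a != c

Step 3 incorrectly applies transitivity to the '!=' relation. Transitivity states: if a R b and b R c, then a R c. However, '!=' is not transitive. Counterexample: 1 != 4 and 4 != 1, but 1 = 1 (both equal 1). Transitivity holds for relations like <, <=, =, but not for !=.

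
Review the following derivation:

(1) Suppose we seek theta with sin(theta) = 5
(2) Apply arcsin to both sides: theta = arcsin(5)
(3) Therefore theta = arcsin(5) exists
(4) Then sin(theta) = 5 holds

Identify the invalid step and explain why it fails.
Step 2: Apply arcsin to both sides: theta = arcsin(5)

Step 2 applies arcsin to 5. However, arcsin(x) is only defined for x in [-1, 1] because sin(theta) can only produce values in that range. Since |5| > 1, arcsin(5) is undefined. There is no angle whose sine equals 5.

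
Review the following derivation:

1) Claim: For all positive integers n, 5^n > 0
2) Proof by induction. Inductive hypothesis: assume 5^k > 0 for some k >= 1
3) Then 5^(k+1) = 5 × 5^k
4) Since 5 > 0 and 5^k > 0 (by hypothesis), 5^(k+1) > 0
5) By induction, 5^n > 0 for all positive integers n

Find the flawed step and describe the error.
Step 5: By induction, 5^n > 0 for all positive integers n

Step 5 concludes the proof by induction, but no base case was ever established. A valid induction proof requires: (1) a base case proving 5^1 > 0, and (2) an inductive step showing IF 5^k > 0 THEN 5^(k+1) > 0. Steps 2-4 correctly establish the inductive step, but without the base case the conclusion in step 5 does not follow.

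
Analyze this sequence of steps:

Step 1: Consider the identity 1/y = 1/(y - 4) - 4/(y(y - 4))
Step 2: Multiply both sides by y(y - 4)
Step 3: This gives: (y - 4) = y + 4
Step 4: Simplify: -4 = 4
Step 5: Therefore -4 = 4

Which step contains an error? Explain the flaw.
Step 3: This gives: (y - 4) = y + 4

Step 3 makes a sign error when clearing denominators. Multiplying -4/(y(y - 4)) by y(y - 4) gives -4, not +4. The correct result is (y - 4) = y - 4, which is trivially true, not (y - 4) = y + 4. (Step 1 is a valid identity: 1/(y - 4) - 4/(y(y - 4)) = (y - 4)/(y(y - 4)) = 1/y.)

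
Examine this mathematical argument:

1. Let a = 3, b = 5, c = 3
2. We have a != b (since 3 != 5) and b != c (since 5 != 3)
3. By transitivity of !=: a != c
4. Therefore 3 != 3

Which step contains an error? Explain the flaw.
Step 3: By transitivity of !=: a != c

Step 3 incorrectly applies transitivity to the '!=' relation. Transitivity states: if a R b and b R c, then a R c. However, '!=' is not transitive. Counterexample: 3 != 5 and 5 != 3, but 3 = 3 (both equal 3). Transitivity holds for relations like <, <=, =, but not for !=.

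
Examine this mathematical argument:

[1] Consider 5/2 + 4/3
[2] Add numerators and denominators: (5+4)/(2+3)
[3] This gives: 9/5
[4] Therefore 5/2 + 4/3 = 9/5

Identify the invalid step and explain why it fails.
Step 2: Add numerators and denominators: (5+4)/(2+3)

Step 2 incorrectly adds fractions by separately adding numerators and denominators. This is wrong. The correct method requires a common denominator: 5/2 + 4/3 = (5×3 + 4×2)/(2×3) = 23/6 = 23/6. The method used gives 9/5, which is different.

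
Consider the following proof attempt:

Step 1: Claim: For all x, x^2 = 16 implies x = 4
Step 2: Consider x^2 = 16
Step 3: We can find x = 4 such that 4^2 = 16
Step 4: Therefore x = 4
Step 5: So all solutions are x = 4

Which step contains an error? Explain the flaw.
Step 4: Therefore x = 4

Step 4 incorrectly concludes that x = 4 is the only solution. The proof shows that x = 4 is A solution (existence), but does not show it is the ONLY solution (uniqueness). In fact, x = -4 is also a solution since (-4)^2 = 16. Finding one solution doesn't prove there are no others.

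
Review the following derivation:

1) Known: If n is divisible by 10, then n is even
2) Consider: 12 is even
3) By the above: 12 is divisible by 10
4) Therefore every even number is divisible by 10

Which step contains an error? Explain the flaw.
Step 3: By the above: 12 is divisible by 10

Step 3 commits the fallacy of affirming the consequent. The known fact 'divisible by 10 → even' does NOT imply 'even → divisible by 10'. That would be the converse, which is false. For example, 12 is even but 12 ÷ 10 = 1.20, which is not an integer.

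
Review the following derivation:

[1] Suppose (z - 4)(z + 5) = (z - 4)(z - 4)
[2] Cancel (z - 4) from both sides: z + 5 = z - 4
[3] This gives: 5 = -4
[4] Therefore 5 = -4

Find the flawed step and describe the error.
Step 2: Cancel (z - 4) from both sides: z + 5 = z - 4

Step 2 cancels (z - 4) from both sides. This is only valid if (z - 4) ≠ 0, i.e., z ≠ 4. When z = 4, both sides equal zero regardless of the other factors. The correct approach requires considering z = 4 as a separate case.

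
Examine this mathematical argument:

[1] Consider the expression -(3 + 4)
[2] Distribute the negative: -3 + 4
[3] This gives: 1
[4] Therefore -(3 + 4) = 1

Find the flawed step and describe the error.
Step 2: Distribute the negative: -3 + 4

Step 2 incorrectly distributes the negative sign. The correct distribution is -(3 + 4) = -3 - 4 = -7. The negative must be applied to both terms, not just the first. The error treats -(3 + 4) as -3 + 4, which equals 1 instead of -7.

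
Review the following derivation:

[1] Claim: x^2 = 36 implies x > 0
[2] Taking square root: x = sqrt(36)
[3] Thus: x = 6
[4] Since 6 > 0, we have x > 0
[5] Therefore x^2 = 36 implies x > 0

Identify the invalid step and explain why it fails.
Step 2: Taking square root: x = sqrt(36)

Step 2 takes the square root and assumes the positive root only. The equation x^2 = 36 actually has two solutions: x = 6 and x = -6. The proof silently assumes x > 0 without justification, then uses this assumption to conclude x > 0, which is circular. The counterexample x = -6 shows the claim is false.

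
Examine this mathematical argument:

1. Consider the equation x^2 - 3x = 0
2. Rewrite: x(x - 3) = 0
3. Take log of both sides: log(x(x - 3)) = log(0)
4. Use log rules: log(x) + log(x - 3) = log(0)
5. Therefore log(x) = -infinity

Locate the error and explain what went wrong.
Step 3: Take log of both sides: log(x(x - 3)) = log(0)

Step 3 takes the logarithm of both sides, resulting in log(0) on the right side. The logarithm is only defined for positive numbers; log(0) is undefined (approaches negative infinity). This operation is invalid.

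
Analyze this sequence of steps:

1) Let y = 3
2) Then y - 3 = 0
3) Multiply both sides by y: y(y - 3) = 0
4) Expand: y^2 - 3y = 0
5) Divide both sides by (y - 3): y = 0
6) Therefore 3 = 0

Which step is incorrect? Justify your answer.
Step 5: Divide both sides by (y - 3): y = 0

Step 5 divides both sides by (y - 3). However, since y = 3, we have (y - 3) = 0. Division by zero is undefined, making this step invalid.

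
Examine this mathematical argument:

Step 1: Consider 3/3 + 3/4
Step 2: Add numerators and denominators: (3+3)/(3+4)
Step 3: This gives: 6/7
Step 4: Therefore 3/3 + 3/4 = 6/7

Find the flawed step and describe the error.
Step 2: Add numerators and denominators: (3+3)/(3+4)

Step 2 incorrectly adds fractions by separately adding numerators and denominators. This is wrong. The correct method requires a common denominator: 3/3 + 3/4 = (3×4 + 3×3)/(3×4) = 21/12 = 7/4. The method used gives 6/7, which is different.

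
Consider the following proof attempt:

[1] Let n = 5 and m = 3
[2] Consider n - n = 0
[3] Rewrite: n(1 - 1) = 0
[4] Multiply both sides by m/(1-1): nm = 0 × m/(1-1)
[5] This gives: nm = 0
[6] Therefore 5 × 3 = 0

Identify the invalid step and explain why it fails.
Step 4: Multiply both sides by m/(1-1): nm = 0 × m/(1-1)

Step 4 multiplies both sides by m/(1-1). However, 1-1 = 0, so this is multiplication by m/0, which is undefined. We cannot multiply by an undefined expression.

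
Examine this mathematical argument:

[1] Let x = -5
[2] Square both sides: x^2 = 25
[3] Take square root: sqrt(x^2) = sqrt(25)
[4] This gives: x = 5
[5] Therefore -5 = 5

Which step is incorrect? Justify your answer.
Step 4: This gives: x = 5

Step 4 incorrectly states that sqrt(x^2) = x. The correct identity is sqrt(x^2) = |x|. Since x = -5 < 0, we have sqrt(x^2) = |-5| = 5, not x = -5.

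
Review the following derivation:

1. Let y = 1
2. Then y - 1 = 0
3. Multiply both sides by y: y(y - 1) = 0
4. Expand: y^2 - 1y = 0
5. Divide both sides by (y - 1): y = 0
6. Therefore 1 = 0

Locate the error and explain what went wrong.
Step 5: Divide both sides by (y - 1): y = 0

Step 5 divides both sides by (y - 1). However, since y = 1, we have (y - 1) = 0. Division by zero is undefined, making this step invalid.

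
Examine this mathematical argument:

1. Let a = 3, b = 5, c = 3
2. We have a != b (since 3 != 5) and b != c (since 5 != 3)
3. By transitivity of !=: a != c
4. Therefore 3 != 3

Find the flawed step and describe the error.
Step 3: By transitivity of !=: a != c

Step 3 incorrectly applies transitivity to the '!=' relation. Transitivity states: if a R b and b R c, then a R c. However, '!=' is not transitive. Counterexample: 3 != 5 and 5 != 3, but 3 = 3 (both equal 3). Transitivity holds for relations like <, <=, =, but not for !=.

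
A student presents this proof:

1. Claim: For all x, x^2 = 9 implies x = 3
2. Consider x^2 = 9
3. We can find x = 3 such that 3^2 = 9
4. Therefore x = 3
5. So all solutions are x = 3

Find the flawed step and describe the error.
Step 4: Therefore x = 3

Step 4 incorrectly concludes that x = 3 is the only solution. The proof shows that x = 3 is A solution (existence), but does not show it is the ONLY solution (uniqueness). In fact, x = -3 is also a solution since (-3)^2 = 9. Finding one solution doesn't prove there are no others.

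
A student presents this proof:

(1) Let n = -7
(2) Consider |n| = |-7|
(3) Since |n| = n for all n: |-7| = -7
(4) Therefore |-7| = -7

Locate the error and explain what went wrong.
Step 3: Since |n| = n for all n: |-7| = -7

Step 3 incorrectly states that |n| = n for all n. The correct definition is |n| = n when n >= 0, and |n| = -n when n < 0. Since -7 < 0, we have |-7| = -(-7) = 7, not -7.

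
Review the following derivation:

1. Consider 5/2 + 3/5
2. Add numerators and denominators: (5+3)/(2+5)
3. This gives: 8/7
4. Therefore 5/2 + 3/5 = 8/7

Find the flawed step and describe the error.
Step 2: Add numerators and denominators: (5+3)/(2+5)

Step 2 incorrectly adds fractions by separately adding numerators and denominators. This is wrong. The correct method requires a common denominator: 5/2 + 3/5 = (5×5 + 3×2)/(2×5) = 31/10 = 31/10. The method used gives 8/7, which is different.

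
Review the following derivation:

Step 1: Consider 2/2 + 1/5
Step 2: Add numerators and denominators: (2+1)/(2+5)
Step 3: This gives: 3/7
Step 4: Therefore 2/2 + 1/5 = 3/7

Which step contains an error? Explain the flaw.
Step 2: Add numerators and denominators: (2+1)/(2+5)

Step 2 incorrectly adds fractions by separately adding numerators and denominators. This is wrong. The correct method requires a common denominator: 2/2 + 1/5 = (2×5 + 1×2)/(2×5) = 12/10 = 6/5. The method used gives 3/7, which is different.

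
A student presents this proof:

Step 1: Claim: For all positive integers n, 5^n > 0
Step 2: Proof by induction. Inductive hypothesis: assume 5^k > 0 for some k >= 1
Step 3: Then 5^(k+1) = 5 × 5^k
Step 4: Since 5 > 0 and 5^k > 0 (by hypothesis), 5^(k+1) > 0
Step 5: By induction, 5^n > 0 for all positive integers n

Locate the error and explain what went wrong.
Step 5: By induction, 5^n > 0 for all positive integers n

Step 5 concludes the proof by induction, but no base case was ever established. A valid induction proof requires: (1) a base case proving 5^1 > 0, and (2) an inductive step showing IF 5^k > 0 THEN 5^(k+1) > 0. Steps 2-4 correctly establish the inductive step, but without the base case the conclusion in step 5 does not follow.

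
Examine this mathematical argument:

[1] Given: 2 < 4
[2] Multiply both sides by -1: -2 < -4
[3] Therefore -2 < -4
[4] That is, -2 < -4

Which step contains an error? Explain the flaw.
Step 2: Multiply both sides by -1: -2 < -4

Step 2 multiplies both sides by -1 but fails to reverse the inequality sign. When multiplying (or dividing) an inequality by a negative number, the direction must be reversed. Since 2 < 4, we should get -2 > -4, i.e., -2 > -4.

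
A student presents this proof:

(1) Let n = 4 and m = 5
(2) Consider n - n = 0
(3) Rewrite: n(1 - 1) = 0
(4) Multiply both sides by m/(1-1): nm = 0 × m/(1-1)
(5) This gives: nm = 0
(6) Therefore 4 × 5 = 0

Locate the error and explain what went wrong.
Step 4: Multiply both sides by m/(1-1): nm = 0 × m/(1-1)

Step 4 multiplies both sides by m/(1-1). However, 1-1 = 0, so this is multiplication by m/0, which is undefined. We cannot multiply by an undefined expression.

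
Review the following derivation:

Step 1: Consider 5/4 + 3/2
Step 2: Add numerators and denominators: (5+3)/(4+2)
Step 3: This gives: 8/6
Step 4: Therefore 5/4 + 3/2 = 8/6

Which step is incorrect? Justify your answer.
Step 2: Add numerators and denominators: (5+3)/(4+2)

Step 2 incorrectly adds fractions by separately adding numerators and denominators. This is wrong. The correct method requires a common denominator: 5/4 + 3/2 = (5×2 + 3×4)/(4×2) = 22/8 = 11/4. The method used gives 8/6, which is different.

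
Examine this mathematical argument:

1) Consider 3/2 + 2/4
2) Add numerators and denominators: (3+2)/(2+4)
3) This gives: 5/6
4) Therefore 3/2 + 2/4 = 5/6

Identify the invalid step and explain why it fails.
Step 2: Add numerators and denominators: (3+2)/(2+4)

Step 2 incorrectly adds fractions by separately adding numerators and denominators. This is wrong. The correct method requires a common denominator: 3/2 + 2/4 = (3×4 + 2×2)/(2×4) = 16/8 = 2. The method used gives 5/6, which is different.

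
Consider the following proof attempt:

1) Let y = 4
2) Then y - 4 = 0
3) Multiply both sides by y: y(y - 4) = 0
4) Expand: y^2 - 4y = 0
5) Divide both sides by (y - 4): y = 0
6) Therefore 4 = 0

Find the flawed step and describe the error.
Step 5: Divide both sides by (y - 4): y = 0

Step 5 divides both sides by (y - 4). However, since y = 4, we have (y - 4) = 0. Division by zero is undefined, making this step invalid.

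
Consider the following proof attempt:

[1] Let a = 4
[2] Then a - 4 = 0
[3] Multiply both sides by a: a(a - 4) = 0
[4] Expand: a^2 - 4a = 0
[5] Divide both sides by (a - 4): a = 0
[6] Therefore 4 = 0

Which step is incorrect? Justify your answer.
Step 5: Divide both sides by (a - 4): a = 0

Step 5 divides both sides by (a - 4). However, since a = 4, we have (a - 4) = 0. Division by zero is undefined, making this step invalid.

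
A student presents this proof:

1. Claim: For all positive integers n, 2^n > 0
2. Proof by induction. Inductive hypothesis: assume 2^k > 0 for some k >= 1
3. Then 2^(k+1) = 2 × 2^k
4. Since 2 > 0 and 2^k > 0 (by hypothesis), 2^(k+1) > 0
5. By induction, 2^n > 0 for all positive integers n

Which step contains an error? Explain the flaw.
Step 5: By induction, 2^n > 0 for all positive integers n

Step 5 concludes the proof by induction, but no base case was ever established. A valid induction proof requires: (1) a base case proving 2^1 > 0, and (2) an inductive step showing IF 2^k > 0 THEN 2^(k+1) > 0. Steps 2-4 correctly establish the inductive step, but without the base case the conclusion in step 5 does not follow.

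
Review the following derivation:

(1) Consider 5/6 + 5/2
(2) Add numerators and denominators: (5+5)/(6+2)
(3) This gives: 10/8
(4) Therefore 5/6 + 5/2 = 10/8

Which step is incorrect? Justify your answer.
Step 2: Add numerators and denominators: (5+5)/(6+2)

Step 2 incorrectly adds fractions by separately adding numerators and denominators. This is wrong. The correct method requires a common denominator: 5/6 + 5/2 = (5×2 + 5×6)/(6×2) = 40/12 = 10/3. The method used gives 10/8, which is different.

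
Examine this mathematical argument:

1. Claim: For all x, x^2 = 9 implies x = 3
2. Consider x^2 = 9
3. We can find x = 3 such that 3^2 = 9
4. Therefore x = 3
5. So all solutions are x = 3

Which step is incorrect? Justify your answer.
Step 4: Therefore x = 3

Step 4 incorrectly concludes that x = 3 is the only solution. The proof shows that x = 3 is A solution (existence), but does not show it is the ONLY solution (uniqueness). In fact, x = -3 is also a solution since (-3)^2 = 9. Finding one solution doesn't prove there are no others.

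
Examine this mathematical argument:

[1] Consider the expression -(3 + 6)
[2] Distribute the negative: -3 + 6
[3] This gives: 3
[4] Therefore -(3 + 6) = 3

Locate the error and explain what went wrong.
Step 2: Distribute the negative: -3 + 6

Step 2 incorrectly distributes the negative sign. The correct distribution is -(3 + 6) = -3 - 6 = -9. The negative must be applied to both terms, not just the first. The error treats -(3 + 6) as -3 + 6, which equals 3 instead of -9.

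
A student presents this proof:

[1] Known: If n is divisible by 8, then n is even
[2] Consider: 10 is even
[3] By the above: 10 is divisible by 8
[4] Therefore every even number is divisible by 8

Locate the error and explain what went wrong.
Step 3: By the above: 10 is divisible by 8

Step 3 commits the fallacy of affirming the consequent. The known fact 'divisible by 8 → even' does NOT imply 'even → divisible by 8'. That would be the converse, which is false. For example, 10 is even but 10 ÷ 8 = 1.25, which is not an integer.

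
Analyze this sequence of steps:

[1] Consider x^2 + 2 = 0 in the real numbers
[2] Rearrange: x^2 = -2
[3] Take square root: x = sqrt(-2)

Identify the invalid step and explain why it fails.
Step 3: Take square root: x = sqrt(-2)

Step 3 takes the square root of -2, which is negative. In the real number system, the square root of a negative number is undefined. The equation x^2 + 2 = 0 has no real solutions. Square roots of negative numbers only exist in the complex numbers.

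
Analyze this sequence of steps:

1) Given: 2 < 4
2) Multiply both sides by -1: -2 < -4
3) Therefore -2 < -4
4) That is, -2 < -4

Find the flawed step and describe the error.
Step 2: Multiply both sides by -1: -2 < -4

Step 2 multiplies both sides by -1 but fails to reverse the inequality sign. When multiplying (or dividing) an inequality by a negative number, the direction must be reversed. Since 2 < 4, we should get -2 > -4, i.e., -2 > -4.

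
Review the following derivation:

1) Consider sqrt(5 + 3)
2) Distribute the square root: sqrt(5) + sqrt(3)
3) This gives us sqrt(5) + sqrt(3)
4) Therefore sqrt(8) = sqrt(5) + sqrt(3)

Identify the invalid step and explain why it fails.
Step 2: Distribute the square root: sqrt(5) + sqrt(3)

Step 2 incorrectly 'distributes' the square root over addition. The square root function does not distribute: sqrt(a + b) ≠ sqrt(a) + sqrt(b). In fact, sqrt(5 + 3) = sqrt(8) ≈ 2.8284, while sqrt(5) + sqrt(3) ≈ 3.9681.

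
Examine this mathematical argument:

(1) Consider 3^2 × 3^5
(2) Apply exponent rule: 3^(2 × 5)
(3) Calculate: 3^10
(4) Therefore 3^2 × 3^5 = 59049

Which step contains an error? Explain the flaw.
Step 2: Apply exponent rule: 3^(2 × 5)

Step 2 incorrectly states that a^b × a^c = a^(b×c). The correct rule is a^b × a^c = a^(b+c). The actual value is 3^2 × 3^5 = 3^7 = 2187, not 3^10 = 59049.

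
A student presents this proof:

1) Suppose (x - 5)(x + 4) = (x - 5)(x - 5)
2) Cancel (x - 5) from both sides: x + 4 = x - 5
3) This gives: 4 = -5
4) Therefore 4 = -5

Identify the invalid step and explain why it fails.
Step 2: Cancel (x - 5) from both sides: x + 4 = x - 5

Step 2 cancels (x - 5) from both sides. This is only valid if (x - 5) ≠ 0, i.e., x ≠ 5. When x = 5, both sides equal zero regardless of the other factors. The correct approach requires considering x = 5 as a separate case.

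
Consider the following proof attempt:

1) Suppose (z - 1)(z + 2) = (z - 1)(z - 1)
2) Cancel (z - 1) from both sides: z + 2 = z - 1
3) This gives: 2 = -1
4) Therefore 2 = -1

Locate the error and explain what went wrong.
Step 2: Cancel (z - 1) from both sides: z + 2 = z - 1

Step 2 cancels (z - 1) from both sides. This is only valid if (z - 1) ≠ 0, i.e., z ≠ 1. When z = 1, both sides equal zero regardless of the other factors. The correct approach requires considering z = 1 as a separate case.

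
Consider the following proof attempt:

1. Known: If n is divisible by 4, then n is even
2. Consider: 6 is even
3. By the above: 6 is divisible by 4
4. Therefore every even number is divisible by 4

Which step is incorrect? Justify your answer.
Step 3: By the above: 6 is divisible by 4

Step 3 commits the fallacy of affirming the consequent. The known fact 'divisible by 4 → even' does NOT imply 'even → divisible by 4'. That would be the converse, which is false. For example, 6 is even but 6 ÷ 4 = 1.50, which is not an integer.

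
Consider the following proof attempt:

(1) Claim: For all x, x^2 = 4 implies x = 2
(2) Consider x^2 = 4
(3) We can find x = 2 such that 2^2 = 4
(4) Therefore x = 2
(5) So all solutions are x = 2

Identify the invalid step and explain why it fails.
Step 4: Therefore x = 2

Step 4 incorrectly concludes that x = 2 is the only solution. The proof shows that x = 2 is A solution (existence), but does not show it is the ONLY solution (uniqueness). In fact, x = -2 is also a solution since (-2)^2 = 4. Finding one solution doesn't prove there are no others.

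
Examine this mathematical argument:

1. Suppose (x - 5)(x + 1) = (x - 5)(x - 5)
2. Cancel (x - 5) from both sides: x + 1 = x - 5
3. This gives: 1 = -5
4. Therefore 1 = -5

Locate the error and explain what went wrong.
Step 2: Cancel (x - 5) from both sides: x + 1 = x - 5

Step 2 cancels (x - 5) from both sides. This is only valid if (x - 5) ≠ 0, i.e., x ≠ 5. When x = 5, both sides equal zero regardless of the other factors. The correct approach requires considering x = 5 as a separate case.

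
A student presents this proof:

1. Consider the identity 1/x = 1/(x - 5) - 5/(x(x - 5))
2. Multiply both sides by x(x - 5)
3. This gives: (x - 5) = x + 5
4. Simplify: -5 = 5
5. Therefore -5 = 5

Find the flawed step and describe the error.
Step 3: This gives: (x - 5) = x + 5

Step 3 makes a sign error when clearing denominators. Multiplying -5/(x(x - 5)) by x(x - 5) gives -5, not +5. The correct result is (x - 5) = x - 5, which is trivially true, not (x - 5) = x + 5. (Step 1 is a valid identity: 1/(x - 5) - 5/(x(x - 5)) = (x - 5)/(x(x - 5)) = 1/x.)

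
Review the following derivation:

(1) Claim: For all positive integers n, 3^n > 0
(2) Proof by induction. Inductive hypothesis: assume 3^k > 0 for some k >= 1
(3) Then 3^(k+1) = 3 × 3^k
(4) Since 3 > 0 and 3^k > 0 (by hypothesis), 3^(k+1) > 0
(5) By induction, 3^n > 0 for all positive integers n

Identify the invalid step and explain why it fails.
Step 5: By induction, 3^n > 0 for all positive integers n

Step 5 concludes the proof by induction, but no base case was ever established. A valid induction proof requires: (1) a base case proving 3^1 > 0, and (2) an inductive step showing IF 3^k > 0 THEN 3^(k+1) > 0. Steps 2-4 correctly establish the inductive step, but without the base case the conclusion in step 5 does not follow.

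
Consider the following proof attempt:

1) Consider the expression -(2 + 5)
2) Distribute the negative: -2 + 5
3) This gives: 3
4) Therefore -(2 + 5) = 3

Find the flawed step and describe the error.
Step 2: Distribute the negative: -2 + 5

Step 2 incorrectly distributes the negative sign. The correct distribution is -(2 + 5) = -2 - 5 = -7. The negative must be applied to both terms, not just the first. The error treats -(2 + 5) as -2 + 5, which equals 3 instead of -7.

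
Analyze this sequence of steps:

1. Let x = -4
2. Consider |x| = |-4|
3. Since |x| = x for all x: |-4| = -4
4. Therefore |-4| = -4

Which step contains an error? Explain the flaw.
Step 3: Since |x| = x for all x: |-4| = -4

Step 3 incorrectly states that |x| = x for all x. The correct definition is |x| = x when x >= 0, and |x| = -x when x < 0. Since -4 < 0, we have |-4| = -(-4) = 4, not -4.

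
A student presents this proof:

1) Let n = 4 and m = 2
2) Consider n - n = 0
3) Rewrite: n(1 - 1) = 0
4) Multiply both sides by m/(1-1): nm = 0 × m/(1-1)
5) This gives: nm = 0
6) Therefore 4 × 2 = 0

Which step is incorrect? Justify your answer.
Step 4: Multiply both sides by m/(1-1): nm = 0 × m/(1-1)

Step 4 multiplies both sides by m/(1-1). However, 1-1 = 0, so this is multiplication by m/0, which is undefined. We cannot multiply by an undefined expression.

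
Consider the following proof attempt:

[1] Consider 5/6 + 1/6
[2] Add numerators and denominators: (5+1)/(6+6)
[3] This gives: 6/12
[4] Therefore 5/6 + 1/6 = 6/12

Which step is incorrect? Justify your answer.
Step 2: Add numerators and denominators: (5+1)/(6+6)

Step 2 incorrectly adds fractions by separately adding numerators and denominators. This is wrong. The correct method requires a common denominator: 5/6 + 1/6 = (5×6 + 1×6)/(6×6) = 36/36 = 1. The method used gives 6/12, which is different.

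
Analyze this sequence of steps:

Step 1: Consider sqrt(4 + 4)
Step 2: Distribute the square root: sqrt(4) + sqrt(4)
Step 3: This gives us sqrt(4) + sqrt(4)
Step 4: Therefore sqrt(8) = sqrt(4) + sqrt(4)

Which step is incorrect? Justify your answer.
Step 2: Distribute the square root: sqrt(4) + sqrt(4)

Step 2 incorrectly 'distributes' the square root over addition. The square root function does not distribute: sqrt(a + b) ≠ sqrt(a) + sqrt(b). In fact, sqrt(4 + 4) = sqrt(8) ≈ 2.8284, while sqrt(4) + sqrt(4) ≈ 4.0000.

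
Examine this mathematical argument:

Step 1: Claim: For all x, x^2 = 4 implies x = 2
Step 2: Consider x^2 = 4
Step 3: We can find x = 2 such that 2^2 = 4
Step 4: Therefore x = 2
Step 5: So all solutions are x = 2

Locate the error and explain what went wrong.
Step 4: Therefore x = 2

Step 4 incorrectly concludes that x = 2 is the only solution. The proof shows that x = 2 is A solution (existence), but does not show it is the ONLY solution (uniqueness). In fact, x = -2 is also a solution since (-2)^2 = 4. Finding one solution doesn't prove there are no others.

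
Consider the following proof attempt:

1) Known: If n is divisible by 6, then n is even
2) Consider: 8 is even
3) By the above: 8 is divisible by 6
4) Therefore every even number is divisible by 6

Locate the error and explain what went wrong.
Step 3: By the above: 8 is divisible by 6

Step 3 commits the fallacy of affirming the consequent. The known fact 'divisible by 6 → even' does NOT imply 'even → divisible by 6'. That would be the converse, which is false. For example, 8 is even but 8 ÷ 6 = 1.33, which is not an integer.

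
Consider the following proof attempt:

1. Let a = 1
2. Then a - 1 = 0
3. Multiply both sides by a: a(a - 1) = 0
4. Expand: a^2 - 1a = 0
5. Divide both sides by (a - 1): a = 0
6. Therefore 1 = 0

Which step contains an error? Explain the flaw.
Step 5: Divide both sides by (a - 1): a = 0

Step 5 divides both sides by (a - 1). However, since a = 1, we have (a - 1) = 0. Division by zero is undefined, making this step invalid.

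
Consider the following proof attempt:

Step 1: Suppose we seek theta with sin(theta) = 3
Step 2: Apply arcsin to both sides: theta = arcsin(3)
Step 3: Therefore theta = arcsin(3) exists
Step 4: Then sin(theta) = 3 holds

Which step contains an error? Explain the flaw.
Step 2: Apply arcsin to both sides: theta = arcsin(3)

Step 2 applies arcsin to 3. However, arcsin(x) is only defined for x in [-1, 1] because sin(theta) can only produce values in that range. Since |3| > 1, arcsin(3) is undefined. There is no angle whose sine equals 3.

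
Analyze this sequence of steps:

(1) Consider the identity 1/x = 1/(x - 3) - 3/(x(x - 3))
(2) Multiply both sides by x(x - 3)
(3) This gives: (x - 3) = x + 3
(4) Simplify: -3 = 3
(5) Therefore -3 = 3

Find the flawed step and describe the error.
Step 3: This gives: (x - 3) = x + 3

Step 3 makes a sign error when clearing denominators. Multiplying -3/(x(x - 3)) by x(x - 3) gives -3, not +3. The correct result is (x - 3) = x - 3, which is trivially true, not (x - 3) = x + 3. (Step 1 is a valid identity: 1/(x - 3) - 3/(x(x - 3)) = (x - 3)/(x(x - 3)) = 1/x.)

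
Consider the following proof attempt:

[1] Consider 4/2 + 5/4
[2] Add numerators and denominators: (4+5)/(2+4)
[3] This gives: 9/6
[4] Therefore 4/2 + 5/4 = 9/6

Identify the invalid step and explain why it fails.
Step 2: Add numerators and denominators: (4+5)/(2+4)

Step 2 incorrectly adds fractions by separately adding numerators and denominators. This is wrong. The correct method requires a common denominator: 4/2 + 5/4 = (4×4 + 5×2)/(2×4) = 26/8 = 13/4. The method used gives 9/6, which is different.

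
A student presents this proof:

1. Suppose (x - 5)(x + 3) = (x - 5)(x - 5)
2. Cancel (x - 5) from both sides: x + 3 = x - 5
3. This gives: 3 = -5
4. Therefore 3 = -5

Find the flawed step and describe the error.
Step 2: Cancel (x - 5) from both sides: x + 3 = x - 5

Step 2 cancels (x - 5) from both sides. This is only valid if (x - 5) ≠ 0, i.e., x ≠ 5. When x = 5, both sides equal zero regardless of the other factors. The correct approach requires considering x = 5 as a separate case.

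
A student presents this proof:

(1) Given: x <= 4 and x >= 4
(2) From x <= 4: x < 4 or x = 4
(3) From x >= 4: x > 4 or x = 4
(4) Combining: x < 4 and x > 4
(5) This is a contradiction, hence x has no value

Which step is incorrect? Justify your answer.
Step 4: Combining: x < 4 and x > 4

Step 4 incorrectly combines the conditions. From x <= 4 and x >= 4, the intersection is x = 4. The error treats the 'or' cases as 'and' requirements. The correct conclusion is that x = 4 is the unique solution, not that no solution exists.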